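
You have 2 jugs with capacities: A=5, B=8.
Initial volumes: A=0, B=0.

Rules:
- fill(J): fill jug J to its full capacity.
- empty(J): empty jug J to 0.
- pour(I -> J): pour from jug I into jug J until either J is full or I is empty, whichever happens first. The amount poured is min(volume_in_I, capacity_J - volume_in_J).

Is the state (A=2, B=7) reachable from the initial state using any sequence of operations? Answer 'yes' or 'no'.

BFS explored all 26 reachable states.
Reachable set includes: (0,0), (0,1), (0,2), (0,3), (0,4), (0,5), (0,6), (0,7), (0,8), (1,0), (1,8), (2,0) ...
Target (A=2, B=7) not in reachable set → no.

Answer: no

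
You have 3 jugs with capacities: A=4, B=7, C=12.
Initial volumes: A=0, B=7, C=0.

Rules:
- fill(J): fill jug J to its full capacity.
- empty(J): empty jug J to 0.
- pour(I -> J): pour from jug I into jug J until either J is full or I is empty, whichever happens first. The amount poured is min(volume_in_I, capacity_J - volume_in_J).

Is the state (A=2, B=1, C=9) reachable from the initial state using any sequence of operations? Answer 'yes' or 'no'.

BFS explored all 322 reachable states.
Reachable set includes: (0,0,0), (0,0,1), (0,0,2), (0,0,3), (0,0,4), (0,0,5), (0,0,6), (0,0,7), (0,0,8), (0,0,9), (0,0,10), (0,0,11) ...
Target (A=2, B=1, C=9) not in reachable set → no.

Answer: no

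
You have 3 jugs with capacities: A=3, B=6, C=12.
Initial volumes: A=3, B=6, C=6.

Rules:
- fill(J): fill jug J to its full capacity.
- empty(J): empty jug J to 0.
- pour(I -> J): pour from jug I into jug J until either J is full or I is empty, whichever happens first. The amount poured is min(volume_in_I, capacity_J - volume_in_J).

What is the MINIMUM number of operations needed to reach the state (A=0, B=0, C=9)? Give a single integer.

BFS from (A=3, B=6, C=6). One shortest path:
  1. empty(B) -> (A=3 B=0 C=6)
  2. pour(A -> C) -> (A=0 B=0 C=9)
Reached target in 2 moves.

Answer: 2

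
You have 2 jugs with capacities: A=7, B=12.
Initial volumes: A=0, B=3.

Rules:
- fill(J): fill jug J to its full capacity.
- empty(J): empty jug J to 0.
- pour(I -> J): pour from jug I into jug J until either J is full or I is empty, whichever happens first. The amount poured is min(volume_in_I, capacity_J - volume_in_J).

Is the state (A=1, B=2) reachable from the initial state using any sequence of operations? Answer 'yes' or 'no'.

Answer: no

Derivation:
BFS explored all 38 reachable states.
Reachable set includes: (0,0), (0,1), (0,2), (0,3), (0,4), (0,5), (0,6), (0,7), (0,8), (0,9), (0,10), (0,11) ...
Target (A=1, B=2) not in reachable set → no.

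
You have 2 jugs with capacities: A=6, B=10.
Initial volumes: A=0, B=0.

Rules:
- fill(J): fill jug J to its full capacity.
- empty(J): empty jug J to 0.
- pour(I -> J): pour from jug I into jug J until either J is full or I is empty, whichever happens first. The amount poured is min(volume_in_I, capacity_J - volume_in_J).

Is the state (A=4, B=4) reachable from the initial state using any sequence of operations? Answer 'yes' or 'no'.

Answer: no

Derivation:
BFS explored all 16 reachable states.
Reachable set includes: (0,0), (0,2), (0,4), (0,6), (0,8), (0,10), (2,0), (2,10), (4,0), (4,10), (6,0), (6,2) ...
Target (A=4, B=4) not in reachable set → no.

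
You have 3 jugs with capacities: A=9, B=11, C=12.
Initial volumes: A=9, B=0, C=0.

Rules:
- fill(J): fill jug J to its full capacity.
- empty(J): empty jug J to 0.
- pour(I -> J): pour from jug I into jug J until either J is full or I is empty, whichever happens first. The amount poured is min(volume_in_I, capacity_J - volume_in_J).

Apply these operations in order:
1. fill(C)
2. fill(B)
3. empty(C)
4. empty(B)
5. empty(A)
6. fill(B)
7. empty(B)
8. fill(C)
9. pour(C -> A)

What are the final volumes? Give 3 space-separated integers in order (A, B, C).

Answer: 9 0 3

Derivation:
Step 1: fill(C) -> (A=9 B=0 C=12)
Step 2: fill(B) -> (A=9 B=11 C=12)
Step 3: empty(C) -> (A=9 B=11 C=0)
Step 4: empty(B) -> (A=9 B=0 C=0)
Step 5: empty(A) -> (A=0 B=0 C=0)
Step 6: fill(B) -> (A=0 B=11 C=0)
Step 7: empty(B) -> (A=0 B=0 C=0)
Step 8: fill(C) -> (A=0 B=0 C=12)
Step 9: pour(C -> A) -> (A=9 B=0 C=3)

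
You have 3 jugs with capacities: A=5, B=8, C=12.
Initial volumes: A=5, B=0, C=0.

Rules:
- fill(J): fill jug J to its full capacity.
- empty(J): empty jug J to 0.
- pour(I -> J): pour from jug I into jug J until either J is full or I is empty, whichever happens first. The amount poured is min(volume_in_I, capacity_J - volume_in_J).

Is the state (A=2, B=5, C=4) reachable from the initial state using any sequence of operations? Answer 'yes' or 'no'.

Answer: no

Derivation:
BFS explored all 394 reachable states.
Reachable set includes: (0,0,0), (0,0,1), (0,0,2), (0,0,3), (0,0,4), (0,0,5), (0,0,6), (0,0,7), (0,0,8), (0,0,9), (0,0,10), (0,0,11) ...
Target (A=2, B=5, C=4) not in reachable set → no.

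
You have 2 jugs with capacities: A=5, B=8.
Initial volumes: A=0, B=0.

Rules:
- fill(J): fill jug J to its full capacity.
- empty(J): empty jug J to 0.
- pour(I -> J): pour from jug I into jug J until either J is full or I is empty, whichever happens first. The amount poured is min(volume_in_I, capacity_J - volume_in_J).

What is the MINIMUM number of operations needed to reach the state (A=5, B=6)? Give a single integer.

Answer: 6

Derivation:
BFS from (A=0, B=0). One shortest path:
  1. fill(B) -> (A=0 B=8)
  2. pour(B -> A) -> (A=5 B=3)
  3. empty(A) -> (A=0 B=3)
  4. pour(B -> A) -> (A=3 B=0)
  5. fill(B) -> (A=3 B=8)
  6. pour(B -> A) -> (A=5 B=6)
Reached target in 6 moves.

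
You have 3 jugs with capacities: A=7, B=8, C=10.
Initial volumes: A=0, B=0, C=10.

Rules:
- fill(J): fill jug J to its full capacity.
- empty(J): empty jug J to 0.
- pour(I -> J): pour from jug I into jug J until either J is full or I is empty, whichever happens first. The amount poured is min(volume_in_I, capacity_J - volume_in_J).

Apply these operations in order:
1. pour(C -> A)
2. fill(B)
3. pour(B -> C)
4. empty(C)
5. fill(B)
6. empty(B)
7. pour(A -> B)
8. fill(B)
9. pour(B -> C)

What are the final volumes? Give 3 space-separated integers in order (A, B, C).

Step 1: pour(C -> A) -> (A=7 B=0 C=3)
Step 2: fill(B) -> (A=7 B=8 C=3)
Step 3: pour(B -> C) -> (A=7 B=1 C=10)
Step 4: empty(C) -> (A=7 B=1 C=0)
Step 5: fill(B) -> (A=7 B=8 C=0)
Step 6: empty(B) -> (A=7 B=0 C=0)
Step 7: pour(A -> B) -> (A=0 B=7 C=0)
Step 8: fill(B) -> (A=0 B=8 C=0)
Step 9: pour(B -> C) -> (A=0 B=0 C=8)

Answer: 0 0 8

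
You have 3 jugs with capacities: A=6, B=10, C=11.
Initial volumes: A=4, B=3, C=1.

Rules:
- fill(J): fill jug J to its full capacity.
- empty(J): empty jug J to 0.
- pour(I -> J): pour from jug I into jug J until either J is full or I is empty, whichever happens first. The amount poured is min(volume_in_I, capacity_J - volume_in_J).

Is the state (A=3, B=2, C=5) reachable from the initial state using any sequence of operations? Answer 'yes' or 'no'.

Answer: no

Derivation:
BFS explored all 475 reachable states.
Reachable set includes: (0,0,0), (0,0,1), (0,0,2), (0,0,3), (0,0,4), (0,0,5), (0,0,6), (0,0,7), (0,0,8), (0,0,9), (0,0,10), (0,0,11) ...
Target (A=3, B=2, C=5) not in reachable set → no.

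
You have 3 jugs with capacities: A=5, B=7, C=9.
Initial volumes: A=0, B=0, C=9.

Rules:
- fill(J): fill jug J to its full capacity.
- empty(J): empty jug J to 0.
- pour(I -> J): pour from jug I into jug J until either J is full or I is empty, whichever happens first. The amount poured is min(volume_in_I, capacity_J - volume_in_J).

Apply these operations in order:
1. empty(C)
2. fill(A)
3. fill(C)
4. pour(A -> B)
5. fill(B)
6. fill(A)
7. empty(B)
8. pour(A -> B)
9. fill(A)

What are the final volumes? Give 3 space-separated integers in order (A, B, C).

Step 1: empty(C) -> (A=0 B=0 C=0)
Step 2: fill(A) -> (A=5 B=0 C=0)
Step 3: fill(C) -> (A=5 B=0 C=9)
Step 4: pour(A -> B) -> (A=0 B=5 C=9)
Step 5: fill(B) -> (A=0 B=7 C=9)
Step 6: fill(A) -> (A=5 B=7 C=9)
Step 7: empty(B) -> (A=5 B=0 C=9)
Step 8: pour(A -> B) -> (A=0 B=5 C=9)
Step 9: fill(A) -> (A=5 B=5 C=9)

Answer: 5 5 9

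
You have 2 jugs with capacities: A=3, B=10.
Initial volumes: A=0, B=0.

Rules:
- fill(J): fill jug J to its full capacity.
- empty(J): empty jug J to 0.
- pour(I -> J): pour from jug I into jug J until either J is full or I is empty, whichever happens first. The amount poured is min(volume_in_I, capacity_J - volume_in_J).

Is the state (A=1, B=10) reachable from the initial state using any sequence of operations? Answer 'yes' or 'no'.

BFS from (A=0, B=0):
  1. fill(B) -> (A=0 B=10)
  2. pour(B -> A) -> (A=3 B=7)
  3. empty(A) -> (A=0 B=7)
  4. pour(B -> A) -> (A=3 B=4)
  5. empty(A) -> (A=0 B=4)
  6. pour(B -> A) -> (A=3 B=1)
  7. empty(A) -> (A=0 B=1)
  8. pour(B -> A) -> (A=1 B=0)
  9. fill(B) -> (A=1 B=10)
Target reached → yes.

Answer: yes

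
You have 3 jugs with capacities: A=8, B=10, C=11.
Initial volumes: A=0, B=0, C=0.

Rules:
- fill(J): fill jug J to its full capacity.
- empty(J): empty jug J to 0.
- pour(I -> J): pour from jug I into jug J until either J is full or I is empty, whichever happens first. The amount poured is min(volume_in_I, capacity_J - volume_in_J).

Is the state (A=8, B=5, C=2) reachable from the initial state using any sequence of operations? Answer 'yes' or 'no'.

BFS from (A=0, B=0, C=0):
  1. fill(A) -> (A=8 B=0 C=0)
  2. fill(B) -> (A=8 B=10 C=0)
  3. pour(A -> C) -> (A=0 B=10 C=8)
  4. fill(A) -> (A=8 B=10 C=8)
  5. pour(A -> C) -> (A=5 B=10 C=11)
  6. empty(C) -> (A=5 B=10 C=0)
  7. pour(B -> C) -> (A=5 B=0 C=10)
  8. pour(A -> B) -> (A=0 B=5 C=10)
  9. pour(C -> A) -> (A=8 B=5 C=2)
Target reached → yes.

Answer: yes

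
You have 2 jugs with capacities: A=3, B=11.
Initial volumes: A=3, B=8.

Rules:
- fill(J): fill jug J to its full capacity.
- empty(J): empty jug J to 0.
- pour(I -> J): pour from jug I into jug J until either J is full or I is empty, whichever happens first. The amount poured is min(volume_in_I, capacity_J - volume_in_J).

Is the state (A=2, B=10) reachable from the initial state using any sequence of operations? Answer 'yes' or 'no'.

BFS explored all 28 reachable states.
Reachable set includes: (0,0), (0,1), (0,2), (0,3), (0,4), (0,5), (0,6), (0,7), (0,8), (0,9), (0,10), (0,11) ...
Target (A=2, B=10) not in reachable set → no.

Answer: no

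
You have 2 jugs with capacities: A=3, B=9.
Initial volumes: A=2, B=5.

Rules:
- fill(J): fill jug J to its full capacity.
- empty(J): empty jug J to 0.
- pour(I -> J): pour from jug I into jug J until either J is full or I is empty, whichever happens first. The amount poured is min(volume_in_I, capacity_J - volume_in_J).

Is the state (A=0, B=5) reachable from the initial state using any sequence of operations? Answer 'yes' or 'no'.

Answer: yes

Derivation:
BFS from (A=2, B=5):
  1. empty(A) -> (A=0 B=5)
Target reached → yes.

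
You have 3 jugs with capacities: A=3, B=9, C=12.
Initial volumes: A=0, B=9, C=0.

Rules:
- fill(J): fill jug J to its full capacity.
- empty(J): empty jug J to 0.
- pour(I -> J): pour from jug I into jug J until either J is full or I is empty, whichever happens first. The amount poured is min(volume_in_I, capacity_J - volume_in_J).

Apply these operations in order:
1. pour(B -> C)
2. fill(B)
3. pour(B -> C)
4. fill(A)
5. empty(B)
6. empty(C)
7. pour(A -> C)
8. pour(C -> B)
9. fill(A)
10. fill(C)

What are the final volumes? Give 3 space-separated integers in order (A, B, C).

Step 1: pour(B -> C) -> (A=0 B=0 C=9)
Step 2: fill(B) -> (A=0 B=9 C=9)
Step 3: pour(B -> C) -> (A=0 B=6 C=12)
Step 4: fill(A) -> (A=3 B=6 C=12)
Step 5: empty(B) -> (A=3 B=0 C=12)
Step 6: empty(C) -> (A=3 B=0 C=0)
Step 7: pour(A -> C) -> (A=0 B=0 C=3)
Step 8: pour(C -> B) -> (A=0 B=3 C=0)
Step 9: fill(A) -> (A=3 B=3 C=0)
Step 10: fill(C) -> (A=3 B=3 C=12)

Answer: 3 3 12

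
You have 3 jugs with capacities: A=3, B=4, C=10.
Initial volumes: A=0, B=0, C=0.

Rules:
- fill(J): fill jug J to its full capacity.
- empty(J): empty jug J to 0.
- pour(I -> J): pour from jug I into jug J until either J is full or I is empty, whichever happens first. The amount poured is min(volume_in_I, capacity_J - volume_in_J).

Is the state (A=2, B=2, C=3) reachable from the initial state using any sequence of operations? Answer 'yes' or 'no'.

BFS explored all 166 reachable states.
Reachable set includes: (0,0,0), (0,0,1), (0,0,2), (0,0,3), (0,0,4), (0,0,5), (0,0,6), (0,0,7), (0,0,8), (0,0,9), (0,0,10), (0,1,0) ...
Target (A=2, B=2, C=3) not in reachable set → no.

Answer: no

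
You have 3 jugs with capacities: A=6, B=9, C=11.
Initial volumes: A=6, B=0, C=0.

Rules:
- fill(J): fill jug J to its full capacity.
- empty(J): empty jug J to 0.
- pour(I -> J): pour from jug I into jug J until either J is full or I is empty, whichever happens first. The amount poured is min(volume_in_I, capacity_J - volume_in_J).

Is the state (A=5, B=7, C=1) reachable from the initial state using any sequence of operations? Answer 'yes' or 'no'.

Answer: no

Derivation:
BFS explored all 440 reachable states.
Reachable set includes: (0,0,0), (0,0,1), (0,0,2), (0,0,3), (0,0,4), (0,0,5), (0,0,6), (0,0,7), (0,0,8), (0,0,9), (0,0,10), (0,0,11) ...
Target (A=5, B=7, C=1) not in reachable set → no.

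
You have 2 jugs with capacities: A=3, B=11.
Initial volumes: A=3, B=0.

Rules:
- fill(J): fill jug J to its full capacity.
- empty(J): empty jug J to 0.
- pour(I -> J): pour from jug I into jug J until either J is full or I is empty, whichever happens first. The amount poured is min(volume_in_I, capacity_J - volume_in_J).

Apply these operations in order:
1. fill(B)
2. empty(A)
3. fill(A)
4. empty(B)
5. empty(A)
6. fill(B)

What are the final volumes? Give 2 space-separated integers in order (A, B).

Step 1: fill(B) -> (A=3 B=11)
Step 2: empty(A) -> (A=0 B=11)
Step 3: fill(A) -> (A=3 B=11)
Step 4: empty(B) -> (A=3 B=0)
Step 5: empty(A) -> (A=0 B=0)
Step 6: fill(B) -> (A=0 B=11)

Answer: 0 11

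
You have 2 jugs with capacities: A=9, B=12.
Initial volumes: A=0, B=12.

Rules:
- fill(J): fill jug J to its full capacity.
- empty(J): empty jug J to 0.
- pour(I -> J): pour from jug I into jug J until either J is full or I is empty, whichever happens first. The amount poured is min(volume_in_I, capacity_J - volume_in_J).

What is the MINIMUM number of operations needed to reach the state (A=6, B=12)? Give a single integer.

BFS from (A=0, B=12). One shortest path:
  1. fill(A) -> (A=9 B=12)
  2. empty(B) -> (A=9 B=0)
  3. pour(A -> B) -> (A=0 B=9)
  4. fill(A) -> (A=9 B=9)
  5. pour(A -> B) -> (A=6 B=12)
Reached target in 5 moves.

Answer: 5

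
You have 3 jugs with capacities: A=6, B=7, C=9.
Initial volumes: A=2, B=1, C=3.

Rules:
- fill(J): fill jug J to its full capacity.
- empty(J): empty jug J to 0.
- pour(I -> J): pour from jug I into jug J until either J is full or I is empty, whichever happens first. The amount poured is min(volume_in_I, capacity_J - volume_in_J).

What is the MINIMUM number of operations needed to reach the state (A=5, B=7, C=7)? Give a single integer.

BFS from (A=2, B=1, C=3). One shortest path:
  1. fill(B) -> (A=2 B=7 C=3)
  2. pour(C -> A) -> (A=5 B=7 C=0)
  3. pour(B -> C) -> (A=5 B=0 C=7)
  4. fill(B) -> (A=5 B=7 C=7)
Reached target in 4 moves.

Answer: 4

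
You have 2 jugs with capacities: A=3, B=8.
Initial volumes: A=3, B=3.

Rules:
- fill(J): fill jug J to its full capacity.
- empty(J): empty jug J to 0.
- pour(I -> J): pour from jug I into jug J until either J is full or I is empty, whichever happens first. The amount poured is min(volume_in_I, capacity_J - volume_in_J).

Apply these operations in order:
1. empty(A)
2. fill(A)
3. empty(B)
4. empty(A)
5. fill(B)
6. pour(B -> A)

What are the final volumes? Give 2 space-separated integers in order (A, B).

Step 1: empty(A) -> (A=0 B=3)
Step 2: fill(A) -> (A=3 B=3)
Step 3: empty(B) -> (A=3 B=0)
Step 4: empty(A) -> (A=0 B=0)
Step 5: fill(B) -> (A=0 B=8)
Step 6: pour(B -> A) -> (A=3 B=5)

Answer: 3 5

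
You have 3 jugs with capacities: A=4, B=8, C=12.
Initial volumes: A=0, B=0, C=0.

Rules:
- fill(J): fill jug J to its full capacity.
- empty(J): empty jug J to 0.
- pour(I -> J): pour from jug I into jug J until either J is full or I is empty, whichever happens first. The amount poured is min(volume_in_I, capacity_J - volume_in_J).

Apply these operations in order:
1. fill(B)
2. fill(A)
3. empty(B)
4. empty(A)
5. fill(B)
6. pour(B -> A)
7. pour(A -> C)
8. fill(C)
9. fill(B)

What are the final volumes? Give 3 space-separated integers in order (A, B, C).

Step 1: fill(B) -> (A=0 B=8 C=0)
Step 2: fill(A) -> (A=4 B=8 C=0)
Step 3: empty(B) -> (A=4 B=0 C=0)
Step 4: empty(A) -> (A=0 B=0 C=0)
Step 5: fill(B) -> (A=0 B=8 C=0)
Step 6: pour(B -> A) -> (A=4 B=4 C=0)
Step 7: pour(A -> C) -> (A=0 B=4 C=4)
Step 8: fill(C) -> (A=0 B=4 C=12)
Step 9: fill(B) -> (A=0 B=8 C=12)

Answer: 0 8 12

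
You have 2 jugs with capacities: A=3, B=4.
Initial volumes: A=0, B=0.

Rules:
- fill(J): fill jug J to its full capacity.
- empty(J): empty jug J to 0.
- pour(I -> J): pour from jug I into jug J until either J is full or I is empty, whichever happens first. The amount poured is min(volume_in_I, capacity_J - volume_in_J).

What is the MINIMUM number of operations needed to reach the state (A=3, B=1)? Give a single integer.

BFS from (A=0, B=0). One shortest path:
  1. fill(B) -> (A=0 B=4)
  2. pour(B -> A) -> (A=3 B=1)
Reached target in 2 moves.

Answer: 2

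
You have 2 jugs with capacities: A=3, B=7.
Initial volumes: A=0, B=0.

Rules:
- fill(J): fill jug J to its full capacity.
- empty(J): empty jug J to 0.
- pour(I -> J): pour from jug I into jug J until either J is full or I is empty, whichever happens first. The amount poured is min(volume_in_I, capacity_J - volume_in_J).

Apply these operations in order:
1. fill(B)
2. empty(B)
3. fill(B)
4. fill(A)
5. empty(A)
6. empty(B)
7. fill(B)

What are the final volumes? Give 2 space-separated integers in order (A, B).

Answer: 0 7

Derivation:
Step 1: fill(B) -> (A=0 B=7)
Step 2: empty(B) -> (A=0 B=0)
Step 3: fill(B) -> (A=0 B=7)
Step 4: fill(A) -> (A=3 B=7)
Step 5: empty(A) -> (A=0 B=7)
Step 6: empty(B) -> (A=0 B=0)
Step 7: fill(B) -> (A=0 B=7)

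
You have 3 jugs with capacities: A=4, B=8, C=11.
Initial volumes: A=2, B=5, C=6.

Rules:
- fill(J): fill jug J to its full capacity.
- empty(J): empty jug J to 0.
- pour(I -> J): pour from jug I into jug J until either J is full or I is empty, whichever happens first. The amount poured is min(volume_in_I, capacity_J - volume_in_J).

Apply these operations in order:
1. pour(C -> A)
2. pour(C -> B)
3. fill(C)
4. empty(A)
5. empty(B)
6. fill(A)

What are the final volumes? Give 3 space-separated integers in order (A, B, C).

Step 1: pour(C -> A) -> (A=4 B=5 C=4)
Step 2: pour(C -> B) -> (A=4 B=8 C=1)
Step 3: fill(C) -> (A=4 B=8 C=11)
Step 4: empty(A) -> (A=0 B=8 C=11)
Step 5: empty(B) -> (A=0 B=0 C=11)
Step 6: fill(A) -> (A=4 B=0 C=11)

Answer: 4 0 11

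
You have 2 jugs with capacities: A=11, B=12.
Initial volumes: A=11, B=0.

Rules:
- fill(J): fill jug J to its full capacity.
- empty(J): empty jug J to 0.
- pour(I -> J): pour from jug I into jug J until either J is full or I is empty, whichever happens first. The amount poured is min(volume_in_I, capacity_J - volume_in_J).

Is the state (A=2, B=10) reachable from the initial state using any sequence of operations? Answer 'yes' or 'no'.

Answer: no

Derivation:
BFS explored all 46 reachable states.
Reachable set includes: (0,0), (0,1), (0,2), (0,3), (0,4), (0,5), (0,6), (0,7), (0,8), (0,9), (0,10), (0,11) ...
Target (A=2, B=10) not in reachable set → no.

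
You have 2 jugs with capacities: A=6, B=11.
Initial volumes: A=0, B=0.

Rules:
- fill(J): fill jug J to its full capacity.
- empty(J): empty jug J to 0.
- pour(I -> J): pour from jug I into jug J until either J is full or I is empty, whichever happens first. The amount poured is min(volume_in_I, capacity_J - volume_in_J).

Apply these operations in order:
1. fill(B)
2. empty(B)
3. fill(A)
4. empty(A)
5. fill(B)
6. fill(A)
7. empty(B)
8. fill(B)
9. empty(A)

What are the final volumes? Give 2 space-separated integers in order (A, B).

Answer: 0 11

Derivation:
Step 1: fill(B) -> (A=0 B=11)
Step 2: empty(B) -> (A=0 B=0)
Step 3: fill(A) -> (A=6 B=0)
Step 4: empty(A) -> (A=0 B=0)
Step 5: fill(B) -> (A=0 B=11)
Step 6: fill(A) -> (A=6 B=11)
Step 7: empty(B) -> (A=6 B=0)
Step 8: fill(B) -> (A=6 B=11)
Step 9: empty(A) -> (A=0 B=11)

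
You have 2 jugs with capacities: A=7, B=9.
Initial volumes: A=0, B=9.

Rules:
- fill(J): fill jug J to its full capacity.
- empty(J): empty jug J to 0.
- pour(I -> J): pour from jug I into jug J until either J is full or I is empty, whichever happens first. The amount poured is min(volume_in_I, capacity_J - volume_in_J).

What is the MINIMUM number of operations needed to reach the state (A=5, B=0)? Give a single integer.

Answer: 6

Derivation:
BFS from (A=0, B=9). One shortest path:
  1. fill(A) -> (A=7 B=9)
  2. empty(B) -> (A=7 B=0)
  3. pour(A -> B) -> (A=0 B=7)
  4. fill(A) -> (A=7 B=7)
  5. pour(A -> B) -> (A=5 B=9)
  6. empty(B) -> (A=5 B=0)
Reached target in 6 moves.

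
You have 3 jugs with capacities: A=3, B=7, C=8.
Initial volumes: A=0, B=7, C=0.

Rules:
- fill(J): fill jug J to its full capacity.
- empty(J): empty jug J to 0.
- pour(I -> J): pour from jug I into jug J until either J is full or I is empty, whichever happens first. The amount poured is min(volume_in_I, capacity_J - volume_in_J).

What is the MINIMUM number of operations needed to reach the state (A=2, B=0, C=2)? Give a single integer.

BFS from (A=0, B=7, C=0). One shortest path:
  1. fill(A) -> (A=3 B=7 C=0)
  2. pour(A -> C) -> (A=0 B=7 C=3)
  3. pour(B -> C) -> (A=0 B=2 C=8)
  4. pour(C -> A) -> (A=3 B=2 C=5)
  5. empty(A) -> (A=0 B=2 C=5)
  6. pour(C -> A) -> (A=3 B=2 C=2)
  7. empty(A) -> (A=0 B=2 C=2)
  8. pour(B -> A) -> (A=2 B=0 C=2)
Reached target in 8 moves.

Answer: 8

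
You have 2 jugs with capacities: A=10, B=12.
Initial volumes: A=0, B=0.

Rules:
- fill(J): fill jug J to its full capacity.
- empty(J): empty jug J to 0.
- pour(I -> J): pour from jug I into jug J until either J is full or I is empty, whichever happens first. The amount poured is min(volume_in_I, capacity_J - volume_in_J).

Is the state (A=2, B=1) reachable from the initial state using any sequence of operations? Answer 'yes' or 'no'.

Answer: no

Derivation:
BFS explored all 22 reachable states.
Reachable set includes: (0,0), (0,2), (0,4), (0,6), (0,8), (0,10), (0,12), (2,0), (2,12), (4,0), (4,12), (6,0) ...
Target (A=2, B=1) not in reachable set → no.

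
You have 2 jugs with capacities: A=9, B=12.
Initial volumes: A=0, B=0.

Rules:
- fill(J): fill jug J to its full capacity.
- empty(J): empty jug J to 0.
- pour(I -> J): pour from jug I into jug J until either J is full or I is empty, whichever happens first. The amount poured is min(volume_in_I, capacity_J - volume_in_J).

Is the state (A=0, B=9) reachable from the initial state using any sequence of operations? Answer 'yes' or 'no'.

BFS from (A=0, B=0):
  1. fill(A) -> (A=9 B=0)
  2. pour(A -> B) -> (A=0 B=9)
Target reached → yes.

Answer: yes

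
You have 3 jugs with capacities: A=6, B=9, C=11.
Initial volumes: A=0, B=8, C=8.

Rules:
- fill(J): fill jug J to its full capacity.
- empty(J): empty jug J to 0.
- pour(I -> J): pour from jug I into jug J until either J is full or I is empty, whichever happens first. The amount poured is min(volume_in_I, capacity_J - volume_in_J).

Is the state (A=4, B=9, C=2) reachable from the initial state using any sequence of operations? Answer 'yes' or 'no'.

BFS from (A=0, B=8, C=8):
  1. fill(A) -> (A=6 B=8 C=8)
  2. fill(B) -> (A=6 B=9 C=8)
  3. empty(C) -> (A=6 B=9 C=0)
  4. pour(B -> C) -> (A=6 B=0 C=9)
  5. pour(A -> C) -> (A=4 B=0 C=11)
  6. pour(C -> B) -> (A=4 B=9 C=2)
Target reached → yes.

Answer: yes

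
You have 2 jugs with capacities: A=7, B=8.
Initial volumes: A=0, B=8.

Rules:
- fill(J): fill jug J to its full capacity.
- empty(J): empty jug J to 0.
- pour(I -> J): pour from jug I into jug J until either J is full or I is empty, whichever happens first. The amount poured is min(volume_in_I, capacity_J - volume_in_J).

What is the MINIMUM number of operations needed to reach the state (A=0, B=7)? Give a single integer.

Answer: 3

Derivation:
BFS from (A=0, B=8). One shortest path:
  1. fill(A) -> (A=7 B=8)
  2. empty(B) -> (A=7 B=0)
  3. pour(A -> B) -> (A=0 B=7)
Reached target in 3 moves.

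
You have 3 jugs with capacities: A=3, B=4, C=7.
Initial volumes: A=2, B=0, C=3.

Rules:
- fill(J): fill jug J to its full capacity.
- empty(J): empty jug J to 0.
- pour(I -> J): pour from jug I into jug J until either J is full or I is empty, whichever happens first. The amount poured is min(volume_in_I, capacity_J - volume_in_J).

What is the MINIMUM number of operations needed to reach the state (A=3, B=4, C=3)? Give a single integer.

BFS from (A=2, B=0, C=3). One shortest path:
  1. fill(A) -> (A=3 B=0 C=3)
  2. fill(B) -> (A=3 B=4 C=3)
Reached target in 2 moves.

Answer: 2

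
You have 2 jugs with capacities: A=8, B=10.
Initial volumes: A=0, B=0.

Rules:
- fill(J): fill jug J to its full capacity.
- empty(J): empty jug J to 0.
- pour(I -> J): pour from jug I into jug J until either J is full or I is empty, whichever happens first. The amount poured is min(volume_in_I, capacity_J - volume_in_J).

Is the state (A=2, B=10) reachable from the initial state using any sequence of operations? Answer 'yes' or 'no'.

BFS from (A=0, B=0):
  1. fill(B) -> (A=0 B=10)
  2. pour(B -> A) -> (A=8 B=2)
  3. empty(A) -> (A=0 B=2)
  4. pour(B -> A) -> (A=2 B=0)
  5. fill(B) -> (A=2 B=10)
Target reached → yes.

Answer: yes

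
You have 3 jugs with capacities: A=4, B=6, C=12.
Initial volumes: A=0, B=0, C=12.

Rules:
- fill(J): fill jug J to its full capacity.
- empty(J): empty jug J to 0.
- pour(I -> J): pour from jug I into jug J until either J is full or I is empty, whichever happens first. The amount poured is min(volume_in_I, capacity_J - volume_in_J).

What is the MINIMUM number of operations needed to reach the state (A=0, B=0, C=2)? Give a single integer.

BFS from (A=0, B=0, C=12). One shortest path:
  1. pour(C -> A) -> (A=4 B=0 C=8)
  2. empty(A) -> (A=0 B=0 C=8)
  3. pour(C -> B) -> (A=0 B=6 C=2)
  4. empty(B) -> (A=0 B=0 C=2)
Reached target in 4 moves.

Answer: 4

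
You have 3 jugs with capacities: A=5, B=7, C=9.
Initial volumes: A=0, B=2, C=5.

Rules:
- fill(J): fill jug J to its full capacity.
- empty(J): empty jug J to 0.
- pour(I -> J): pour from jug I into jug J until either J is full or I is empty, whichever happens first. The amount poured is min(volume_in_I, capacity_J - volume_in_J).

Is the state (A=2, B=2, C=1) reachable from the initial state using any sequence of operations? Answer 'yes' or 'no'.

BFS explored all 288 reachable states.
Reachable set includes: (0,0,0), (0,0,1), (0,0,2), (0,0,3), (0,0,4), (0,0,5), (0,0,6), (0,0,7), (0,0,8), (0,0,9), (0,1,0), (0,1,1) ...
Target (A=2, B=2, C=1) not in reachable set → no.

Answer: no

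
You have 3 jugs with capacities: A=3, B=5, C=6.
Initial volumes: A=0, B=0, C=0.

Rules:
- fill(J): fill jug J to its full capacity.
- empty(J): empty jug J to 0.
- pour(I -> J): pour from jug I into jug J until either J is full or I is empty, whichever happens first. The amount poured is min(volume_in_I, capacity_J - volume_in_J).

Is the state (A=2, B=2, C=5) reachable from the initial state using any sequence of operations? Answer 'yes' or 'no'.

Answer: no

Derivation:
BFS explored all 128 reachable states.
Reachable set includes: (0,0,0), (0,0,1), (0,0,2), (0,0,3), (0,0,4), (0,0,5), (0,0,6), (0,1,0), (0,1,1), (0,1,2), (0,1,3), (0,1,4) ...
Target (A=2, B=2, C=5) not in reachable set → no.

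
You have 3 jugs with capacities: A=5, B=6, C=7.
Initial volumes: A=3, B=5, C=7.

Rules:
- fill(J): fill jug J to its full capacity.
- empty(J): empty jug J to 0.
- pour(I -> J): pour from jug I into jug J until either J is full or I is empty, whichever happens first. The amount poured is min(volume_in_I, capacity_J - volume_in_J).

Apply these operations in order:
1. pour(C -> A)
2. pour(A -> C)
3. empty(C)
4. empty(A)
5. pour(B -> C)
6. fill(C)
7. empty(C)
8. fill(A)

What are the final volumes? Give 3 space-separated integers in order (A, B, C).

Answer: 5 0 0

Derivation:
Step 1: pour(C -> A) -> (A=5 B=5 C=5)
Step 2: pour(A -> C) -> (A=3 B=5 C=7)
Step 3: empty(C) -> (A=3 B=5 C=0)
Step 4: empty(A) -> (A=0 B=5 C=0)
Step 5: pour(B -> C) -> (A=0 B=0 C=5)
Step 6: fill(C) -> (A=0 B=0 C=7)
Step 7: empty(C) -> (A=0 B=0 C=0)
Step 8: fill(A) -> (A=5 B=0 C=0)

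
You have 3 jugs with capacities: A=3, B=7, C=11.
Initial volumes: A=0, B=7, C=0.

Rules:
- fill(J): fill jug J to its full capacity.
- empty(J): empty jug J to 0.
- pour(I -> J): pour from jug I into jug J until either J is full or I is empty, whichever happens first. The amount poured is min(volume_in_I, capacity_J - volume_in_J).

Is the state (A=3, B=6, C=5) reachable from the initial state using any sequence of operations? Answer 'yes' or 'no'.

Answer: yes

Derivation:
BFS from (A=0, B=7, C=0):
  1. pour(B -> C) -> (A=0 B=0 C=7)
  2. fill(B) -> (A=0 B=7 C=7)
  3. pour(B -> C) -> (A=0 B=3 C=11)
  4. pour(C -> A) -> (A=3 B=3 C=8)
  5. pour(A -> B) -> (A=0 B=6 C=8)
  6. pour(C -> A) -> (A=3 B=6 C=5)
Target reached → yes.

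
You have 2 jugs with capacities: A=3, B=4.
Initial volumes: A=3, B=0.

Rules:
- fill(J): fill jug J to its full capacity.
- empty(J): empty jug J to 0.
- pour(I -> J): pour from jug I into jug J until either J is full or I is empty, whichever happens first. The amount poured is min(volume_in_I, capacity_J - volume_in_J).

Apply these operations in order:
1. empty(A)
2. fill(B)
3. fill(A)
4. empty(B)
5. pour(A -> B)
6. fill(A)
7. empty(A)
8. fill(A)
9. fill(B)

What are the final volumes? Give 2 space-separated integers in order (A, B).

Step 1: empty(A) -> (A=0 B=0)
Step 2: fill(B) -> (A=0 B=4)
Step 3: fill(A) -> (A=3 B=4)
Step 4: empty(B) -> (A=3 B=0)
Step 5: pour(A -> B) -> (A=0 B=3)
Step 6: fill(A) -> (A=3 B=3)
Step 7: empty(A) -> (A=0 B=3)
Step 8: fill(A) -> (A=3 B=3)
Step 9: fill(B) -> (A=3 B=4)

Answer: 3 4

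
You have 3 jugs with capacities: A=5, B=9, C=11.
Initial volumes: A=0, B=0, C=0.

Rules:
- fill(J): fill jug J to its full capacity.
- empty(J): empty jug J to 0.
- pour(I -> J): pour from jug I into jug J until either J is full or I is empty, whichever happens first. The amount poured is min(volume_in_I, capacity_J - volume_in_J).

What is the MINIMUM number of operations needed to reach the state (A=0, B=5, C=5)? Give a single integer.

BFS from (A=0, B=0, C=0). One shortest path:
  1. fill(A) -> (A=5 B=0 C=0)
  2. pour(A -> B) -> (A=0 B=5 C=0)
  3. fill(A) -> (A=5 B=5 C=0)
  4. pour(A -> C) -> (A=0 B=5 C=5)
Reached target in 4 moves.

Answer: 4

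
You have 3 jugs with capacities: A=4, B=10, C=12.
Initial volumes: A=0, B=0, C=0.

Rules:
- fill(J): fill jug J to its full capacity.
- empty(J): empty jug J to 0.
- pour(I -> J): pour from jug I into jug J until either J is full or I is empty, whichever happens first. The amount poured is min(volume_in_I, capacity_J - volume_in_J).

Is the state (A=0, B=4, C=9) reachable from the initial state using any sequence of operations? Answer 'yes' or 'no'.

Answer: no

Derivation:
BFS explored all 106 reachable states.
Reachable set includes: (0,0,0), (0,0,2), (0,0,4), (0,0,6), (0,0,8), (0,0,10), (0,0,12), (0,2,0), (0,2,2), (0,2,4), (0,2,6), (0,2,8) ...
Target (A=0, B=4, C=9) not in reachable set → no.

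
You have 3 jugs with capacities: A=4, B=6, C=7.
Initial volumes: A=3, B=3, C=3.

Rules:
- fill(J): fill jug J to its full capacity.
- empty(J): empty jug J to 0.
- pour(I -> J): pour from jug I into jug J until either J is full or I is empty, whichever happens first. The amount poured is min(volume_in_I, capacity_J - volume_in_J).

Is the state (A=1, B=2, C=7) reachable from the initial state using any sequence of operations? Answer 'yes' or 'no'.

BFS from (A=3, B=3, C=3):
  1. fill(A) -> (A=4 B=3 C=3)
  2. pour(A -> B) -> (A=1 B=6 C=3)
  3. pour(B -> C) -> (A=1 B=2 C=7)
Target reached → yes.

Answer: yes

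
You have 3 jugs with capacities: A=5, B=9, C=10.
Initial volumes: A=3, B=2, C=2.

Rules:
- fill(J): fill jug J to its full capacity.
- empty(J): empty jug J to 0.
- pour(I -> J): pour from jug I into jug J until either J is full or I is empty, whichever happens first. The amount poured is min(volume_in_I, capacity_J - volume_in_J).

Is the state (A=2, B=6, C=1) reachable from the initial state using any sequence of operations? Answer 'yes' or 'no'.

BFS explored all 373 reachable states.
Reachable set includes: (0,0,0), (0,0,1), (0,0,2), (0,0,3), (0,0,4), (0,0,5), (0,0,6), (0,0,7), (0,0,8), (0,0,9), (0,0,10), (0,1,0) ...
Target (A=2, B=6, C=1) not in reachable set → no.

Answer: no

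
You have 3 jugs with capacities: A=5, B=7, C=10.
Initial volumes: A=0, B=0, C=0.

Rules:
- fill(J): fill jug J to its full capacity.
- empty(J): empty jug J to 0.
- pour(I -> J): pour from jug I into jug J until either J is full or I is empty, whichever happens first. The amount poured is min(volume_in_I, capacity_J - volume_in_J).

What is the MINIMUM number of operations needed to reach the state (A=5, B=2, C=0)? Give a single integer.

BFS from (A=0, B=0, C=0). One shortest path:
  1. fill(B) -> (A=0 B=7 C=0)
  2. pour(B -> A) -> (A=5 B=2 C=0)
Reached target in 2 moves.

Answer: 2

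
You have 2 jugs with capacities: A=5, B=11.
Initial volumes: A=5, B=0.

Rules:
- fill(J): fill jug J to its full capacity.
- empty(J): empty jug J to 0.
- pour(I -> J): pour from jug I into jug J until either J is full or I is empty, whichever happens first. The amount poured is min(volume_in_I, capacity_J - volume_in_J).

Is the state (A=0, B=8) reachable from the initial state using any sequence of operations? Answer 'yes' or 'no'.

Answer: yes

Derivation:
BFS from (A=5, B=0):
  1. pour(A -> B) -> (A=0 B=5)
  2. fill(A) -> (A=5 B=5)
  3. pour(A -> B) -> (A=0 B=10)
  4. fill(A) -> (A=5 B=10)
  5. pour(A -> B) -> (A=4 B=11)
  6. empty(B) -> (A=4 B=0)
  7. pour(A -> B) -> (A=0 B=4)
  8. fill(A) -> (A=5 B=4)
  9. pour(A -> B) -> (A=0 B=9)
  10. fill(A) -> (A=5 B=9)
  11. pour(A -> B) -> (A=3 B=11)
  12. empty(B) -> (A=3 B=0)
  13. pour(A -> B) -> (A=0 B=3)
  14. fill(A) -> (A=5 B=3)
  15. pour(A -> B) -> (A=0 B=8)
Target reached → yes.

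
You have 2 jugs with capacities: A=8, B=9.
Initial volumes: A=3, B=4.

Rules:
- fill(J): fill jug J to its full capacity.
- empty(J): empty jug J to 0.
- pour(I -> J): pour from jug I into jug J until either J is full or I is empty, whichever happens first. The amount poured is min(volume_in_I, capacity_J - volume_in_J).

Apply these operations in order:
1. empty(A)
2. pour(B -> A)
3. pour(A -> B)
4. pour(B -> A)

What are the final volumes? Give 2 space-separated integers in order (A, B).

Answer: 4 0

Derivation:
Step 1: empty(A) -> (A=0 B=4)
Step 2: pour(B -> A) -> (A=4 B=0)
Step 3: pour(A -> B) -> (A=0 B=4)
Step 4: pour(B -> A) -> (A=4 B=0)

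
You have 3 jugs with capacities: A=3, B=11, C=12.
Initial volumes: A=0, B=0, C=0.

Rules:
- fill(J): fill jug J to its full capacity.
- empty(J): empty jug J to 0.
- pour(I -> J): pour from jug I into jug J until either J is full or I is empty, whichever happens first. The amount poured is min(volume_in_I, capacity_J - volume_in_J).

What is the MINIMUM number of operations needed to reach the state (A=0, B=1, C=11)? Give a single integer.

Answer: 5

Derivation:
BFS from (A=0, B=0, C=0). One shortest path:
  1. fill(C) -> (A=0 B=0 C=12)
  2. pour(C -> B) -> (A=0 B=11 C=1)
  3. pour(C -> A) -> (A=1 B=11 C=0)
  4. pour(B -> C) -> (A=1 B=0 C=11)
  5. pour(A -> B) -> (A=0 B=1 C=11)
Reached target in 5 moves.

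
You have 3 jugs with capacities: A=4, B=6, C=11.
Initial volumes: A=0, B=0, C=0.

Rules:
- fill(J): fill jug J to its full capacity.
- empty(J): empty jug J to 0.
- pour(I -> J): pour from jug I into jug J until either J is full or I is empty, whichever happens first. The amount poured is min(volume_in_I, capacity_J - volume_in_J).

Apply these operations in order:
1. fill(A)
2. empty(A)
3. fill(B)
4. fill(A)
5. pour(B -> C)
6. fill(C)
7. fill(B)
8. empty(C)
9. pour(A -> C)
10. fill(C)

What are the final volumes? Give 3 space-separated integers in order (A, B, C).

Answer: 0 6 11

Derivation:
Step 1: fill(A) -> (A=4 B=0 C=0)
Step 2: empty(A) -> (A=0 B=0 C=0)
Step 3: fill(B) -> (A=0 B=6 C=0)
Step 4: fill(A) -> (A=4 B=6 C=0)
Step 5: pour(B -> C) -> (A=4 B=0 C=6)
Step 6: fill(C) -> (A=4 B=0 C=11)
Step 7: fill(B) -> (A=4 B=6 C=11)
Step 8: empty(C) -> (A=4 B=6 C=0)
Step 9: pour(A -> C) -> (A=0 B=6 C=4)
Step 10: fill(C) -> (A=0 B=6 C=11)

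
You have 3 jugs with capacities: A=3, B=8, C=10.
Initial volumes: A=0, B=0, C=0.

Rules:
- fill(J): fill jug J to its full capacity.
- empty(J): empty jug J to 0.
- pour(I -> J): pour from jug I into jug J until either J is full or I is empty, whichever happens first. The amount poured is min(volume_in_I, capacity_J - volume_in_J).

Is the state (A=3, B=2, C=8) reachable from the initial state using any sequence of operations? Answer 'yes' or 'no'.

BFS from (A=0, B=0, C=0):
  1. fill(B) -> (A=0 B=8 C=0)
  2. pour(B -> C) -> (A=0 B=0 C=8)
  3. fill(B) -> (A=0 B=8 C=8)
  4. pour(B -> A) -> (A=3 B=5 C=8)
  5. empty(A) -> (A=0 B=5 C=8)
  6. pour(B -> A) -> (A=3 B=2 C=8)
Target reached → yes.

Answer: yes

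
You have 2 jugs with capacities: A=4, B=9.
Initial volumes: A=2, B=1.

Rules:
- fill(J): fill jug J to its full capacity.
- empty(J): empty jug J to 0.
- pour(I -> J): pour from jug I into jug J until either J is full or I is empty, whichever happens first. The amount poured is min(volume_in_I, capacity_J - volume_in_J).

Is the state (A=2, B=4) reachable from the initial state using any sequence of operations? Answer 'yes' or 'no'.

Answer: no

Derivation:
BFS explored all 27 reachable states.
Reachable set includes: (0,0), (0,1), (0,2), (0,3), (0,4), (0,5), (0,6), (0,7), (0,8), (0,9), (1,0), (1,9) ...
Target (A=2, B=4) not in reachable set → no.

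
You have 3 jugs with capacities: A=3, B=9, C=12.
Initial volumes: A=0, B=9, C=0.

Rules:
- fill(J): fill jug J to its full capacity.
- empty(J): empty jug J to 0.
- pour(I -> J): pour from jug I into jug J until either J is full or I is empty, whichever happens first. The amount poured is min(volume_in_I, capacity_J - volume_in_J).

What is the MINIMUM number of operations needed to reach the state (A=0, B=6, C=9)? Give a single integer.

Answer: 4

Derivation:
BFS from (A=0, B=9, C=0). One shortest path:
  1. pour(B -> C) -> (A=0 B=0 C=9)
  2. fill(B) -> (A=0 B=9 C=9)
  3. pour(B -> A) -> (A=3 B=6 C=9)
  4. empty(A) -> (A=0 B=6 C=9)
Reached target in 4 moves.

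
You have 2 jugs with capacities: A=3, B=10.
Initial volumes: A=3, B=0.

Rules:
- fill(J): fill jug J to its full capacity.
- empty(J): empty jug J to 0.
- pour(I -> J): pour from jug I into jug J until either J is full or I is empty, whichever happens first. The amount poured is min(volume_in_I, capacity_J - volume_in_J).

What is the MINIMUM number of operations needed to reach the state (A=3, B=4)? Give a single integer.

Answer: 5

Derivation:
BFS from (A=3, B=0). One shortest path:
  1. empty(A) -> (A=0 B=0)
  2. fill(B) -> (A=0 B=10)
  3. pour(B -> A) -> (A=3 B=7)
  4. empty(A) -> (A=0 B=7)
  5. pour(B -> A) -> (A=3 B=4)
Reached target in 5 moves.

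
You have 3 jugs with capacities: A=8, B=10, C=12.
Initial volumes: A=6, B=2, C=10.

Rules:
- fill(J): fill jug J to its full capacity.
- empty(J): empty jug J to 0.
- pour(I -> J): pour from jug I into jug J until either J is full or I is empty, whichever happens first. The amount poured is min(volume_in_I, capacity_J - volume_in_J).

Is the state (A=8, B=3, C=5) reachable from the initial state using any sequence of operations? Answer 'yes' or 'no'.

Answer: no

Derivation:
BFS explored all 151 reachable states.
Reachable set includes: (0,0,0), (0,0,2), (0,0,4), (0,0,6), (0,0,8), (0,0,10), (0,0,12), (0,2,0), (0,2,2), (0,2,4), (0,2,6), (0,2,8) ...
Target (A=8, B=3, C=5) not in reachable set → no.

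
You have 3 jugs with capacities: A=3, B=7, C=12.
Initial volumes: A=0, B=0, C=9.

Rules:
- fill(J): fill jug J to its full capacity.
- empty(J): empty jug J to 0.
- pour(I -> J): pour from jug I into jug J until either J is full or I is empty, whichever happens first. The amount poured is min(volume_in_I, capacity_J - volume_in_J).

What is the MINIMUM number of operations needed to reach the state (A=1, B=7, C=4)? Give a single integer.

Answer: 8

Derivation:
BFS from (A=0, B=0, C=9). One shortest path:
  1. fill(C) -> (A=0 B=0 C=12)
  2. pour(C -> B) -> (A=0 B=7 C=5)
  3. pour(B -> A) -> (A=3 B=4 C=5)
  4. pour(A -> C) -> (A=0 B=4 C=8)
  5. pour(B -> A) -> (A=3 B=1 C=8)
  6. pour(A -> C) -> (A=0 B=1 C=11)
  7. pour(B -> A) -> (A=1 B=0 C=11)
  8. pour(C -> B) -> (A=1 B=7 C=4)
Reached target in 8 moves.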